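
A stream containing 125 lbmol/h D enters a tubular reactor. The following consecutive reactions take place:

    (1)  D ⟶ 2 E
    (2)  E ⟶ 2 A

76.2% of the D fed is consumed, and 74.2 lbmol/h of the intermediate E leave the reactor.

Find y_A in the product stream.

Conversion of D: D consumed = 1ξ₁ = 0.762 × 125 → ξ₁ = 95.25 lbmol/h.
E balance: n_E = 0 + 2ξ₁ − 1ξ₂ = 74.2 → ξ₂ = (2·95.25 − 74.2)/1 = 116.3 lbmol/h.
Outlet amounts (n = n₀ + Σ ν·ξ):
  D: 125 − 1(95.25) = 29.75
  E: 0 + 2(95.25) − 1(116.3) = 74.2
  A: 0 + 2(116.3) = 232.6
Total out = 336.6 lbmol/h; y_A = 232.6 / 336.6 = 0.6911.

0.691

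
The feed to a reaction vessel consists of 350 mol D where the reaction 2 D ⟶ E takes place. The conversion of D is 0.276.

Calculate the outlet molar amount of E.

48.3 mol

D reacted = 0.276 × 350 = 96.6 mol; ν_D = −2, so ξ = 96.6/2 = 48.3 mol.
Outlet amounts (n = n₀ + ν ξ):
  D: 350 − 2(48.3) = 253.4
  E: 0 + 1(48.3) = 48.3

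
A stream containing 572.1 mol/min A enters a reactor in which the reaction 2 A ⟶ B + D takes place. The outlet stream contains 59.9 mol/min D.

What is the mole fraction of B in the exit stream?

For D: n = n₀ + 1ξ → 59.9 = 0 + 1ξ, giving ξ = 59.9 mol/min.
Outlet amounts (n = n₀ + ν ξ):
  A: 572.1 − 2(59.9) = 452.3
  B: 0 + 1(59.9) = 59.9
  D: 0 + 1(59.9) = 59.9
Total out = 572.1 mol/min; y_B = 59.9 / 572.1 = 0.1047.

0.105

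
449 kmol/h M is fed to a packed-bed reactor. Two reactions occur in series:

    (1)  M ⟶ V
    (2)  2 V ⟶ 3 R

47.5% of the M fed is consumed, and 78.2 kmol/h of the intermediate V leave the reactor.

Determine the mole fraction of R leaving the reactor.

0.392

Conversion of M: M consumed = 1ξ₁ = 0.475 × 449 → ξ₁ = 213.3 kmol/h.
V balance: n_V = 0 + 1ξ₁ − 2ξ₂ = 78.2 → ξ₂ = (1·213.3 − 78.2)/2 = 67.54 kmol/h.
Outlet amounts (n = n₀ + Σ ν·ξ):
  M: 449 − 1(213.3) = 235.7
  V: 0 + 1(213.3) − 2(67.54) = 78.2
  R: 0 + 3(67.54) = 202.6
Total out = 516.5 kmol/h; y_R = 202.6 / 516.5 = 0.3923.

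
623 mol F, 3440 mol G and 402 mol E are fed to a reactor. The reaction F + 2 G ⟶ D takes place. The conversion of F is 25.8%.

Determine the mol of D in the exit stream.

161 mol

F reacted = 0.258 × 623 = 160.7 mol; ν_F = −1, so ξ = 160.7/1 = 160.7 mol.
Outlet amounts (n = n₀ + ν ξ):
  F: 623 − 1(160.7) = 462.3
  G: 3440 − 2(160.7) = 3119
  D: 0 + 1(160.7) = 160.7
  E: 402 (inert)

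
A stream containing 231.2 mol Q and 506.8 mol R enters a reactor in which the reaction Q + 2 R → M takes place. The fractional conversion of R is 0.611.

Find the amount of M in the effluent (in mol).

155 mol

R reacted = 0.611 × 506.8 = 309.7 mol; ν_R = −2, so ξ = 309.7/2 = 154.8 mol.
Outlet amounts (n = n₀ + ν ξ):
  Q: 231.2 − 1(154.8) = 76.37
  R: 506.8 − 2(154.8) = 197.1
  M: 0 + 1(154.8) = 154.8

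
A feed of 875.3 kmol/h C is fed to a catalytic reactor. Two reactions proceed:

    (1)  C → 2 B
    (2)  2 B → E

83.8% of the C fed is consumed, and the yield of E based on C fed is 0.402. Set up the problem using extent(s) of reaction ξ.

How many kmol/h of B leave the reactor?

Conversion of C: C consumed = 1ξ₁ = 0.838 × 875.3 → ξ₁ = 733.5 kmol/h.
Yield of E: 1ξ₂ / 875.3 = 0.402 → ξ₂ = 351.9 kmol/h.
Outlet amounts (n = n₀ + Σ ν·ξ):
  C: 875.3 − 1(733.5) = 141.8
  B: 0 + 2(733.5) − 2(351.9) = 763.3
  E: 0 + 1(351.9) = 351.9

763 kmol/h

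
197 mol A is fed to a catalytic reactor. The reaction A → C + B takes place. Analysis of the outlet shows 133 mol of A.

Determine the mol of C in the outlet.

For A: n = n₀ − 1ξ → 133 = 197 − 1ξ, giving ξ = 64 mol.
Outlet amounts (n = n₀ + ν ξ):
  A: 197 − 1(64) = 133
  C: 0 + 1(64) = 64
  B: 0 + 1(64) = 64

64 mol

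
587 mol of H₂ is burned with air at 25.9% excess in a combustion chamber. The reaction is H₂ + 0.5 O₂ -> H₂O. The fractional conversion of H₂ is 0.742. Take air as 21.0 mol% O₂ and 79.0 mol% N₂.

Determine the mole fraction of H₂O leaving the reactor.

Stoichiometric O₂ = 0.5 × 587 = 293.5 mol; O₂ fed = 293.5 × 1.259 = 369.5 mol.
N₂ fed = 369.5 × 79/21 = 1390 mol.
Fuel reacted = 0.742 × 587 → ξ = 435.6 mol.
Outlet (n = n₀ + ν ξ):
  H₂: 587 − 1(435.6) = 151.4
  O₂: 369.5 − 0.5(435.6) = 151.7
  N₂: 1390 (inert)
  H₂O: 0 + 1(435.6) = 435.6
Total out = 2129 mol; y_H₂O = 435.6 / 2129 = 0.2046.

0.205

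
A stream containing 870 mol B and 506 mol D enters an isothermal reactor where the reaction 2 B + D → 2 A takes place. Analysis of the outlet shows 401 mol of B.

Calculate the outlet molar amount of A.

For B: n = n₀ − 2ξ → 401 = 870 − 2ξ, giving ξ = 234.5 mol.
Outlet amounts (n = n₀ + ν ξ):
  B: 870 − 2(234.5) = 401
  D: 506 − 1(234.5) = 271.5
  A: 0 + 2(234.5) = 469

469 mol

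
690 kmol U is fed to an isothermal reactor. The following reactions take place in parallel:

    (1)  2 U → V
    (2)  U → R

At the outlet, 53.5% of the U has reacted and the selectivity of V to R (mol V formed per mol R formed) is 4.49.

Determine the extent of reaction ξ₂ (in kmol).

ξ₂ = 37 kmol

Conversion of U: U consumed = 0.535 × 690 = 369.2 kmol = 2ξ₁ + 1ξ₂.
Selectivity: 1ξ₁ / (1ξ₂) = 4.49 → ξ₁ = 4.49 ξ₂.
Substitute: (2·4.49 + 1) ξ₂ = 369.2 → ξ₂ = 36.99 kmol, ξ₁ = 166.1 kmol.
Outlet amounts (n = n₀ + Σ ν·ξ):
  U: 690 − 2(166.1) − 1(36.99) = 320.8
  V: 0 + 1(166.1) = 166.1
  R: 0 + 1(36.99) = 36.99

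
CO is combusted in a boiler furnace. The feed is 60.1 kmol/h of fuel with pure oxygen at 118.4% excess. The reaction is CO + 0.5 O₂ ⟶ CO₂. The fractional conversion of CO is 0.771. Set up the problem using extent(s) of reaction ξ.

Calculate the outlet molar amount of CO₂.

46.3 kmol/h

Stoichiometric O₂ = 0.5 × 60.1 = 30.05 kmol/h; O₂ fed = 30.05 × 2.184 = 65.63 kmol/h.
Fuel reacted = 0.771 × 60.1 → ξ = 46.34 kmol/h.
Outlet (n = n₀ + ν ξ):
  CO: 60.1 − 1(46.34) = 13.76
  O₂: 65.63 − 0.5(46.34) = 42.46
  CO₂: 0 + 1(46.34) = 46.34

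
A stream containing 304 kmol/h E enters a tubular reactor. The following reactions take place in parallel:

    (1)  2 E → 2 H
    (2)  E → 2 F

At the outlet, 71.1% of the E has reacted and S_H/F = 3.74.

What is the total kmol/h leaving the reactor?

Conversion of E: E consumed = 0.711 × 304 = 216.1 kmol/h = 2ξ₁ + 1ξ₂.
Selectivity: 2ξ₁ / (2ξ₂) = 3.74 → ξ₁ = 3.74 ξ₂.
Substitute: (2·3.74 + 1) ξ₂ = 216.1 → ξ₂ = 25.49 kmol/h, ξ₁ = 95.33 kmol/h.
Outlet amounts (n = n₀ + Σ ν·ξ):
  E: 304 − 2(95.33) − 1(25.49) = 87.86
  H: 0 + 2(95.33) = 190.7
  F: 0 + 2(25.49) = 50.98
Total out = 87.86 + 190.7 + 50.98 = 329.5 kmol/h.

329 kmol/h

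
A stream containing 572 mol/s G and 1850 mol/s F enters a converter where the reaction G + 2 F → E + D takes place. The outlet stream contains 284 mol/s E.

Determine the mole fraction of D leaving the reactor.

0.133

For E: n = n₀ + 1ξ → 284 = 0 + 1ξ, giving ξ = 284 mol/s.
Outlet amounts (n = n₀ + ν ξ):
  G: 572 − 1(284) = 288
  F: 1850 − 2(284) = 1282
  E: 0 + 1(284) = 284
  D: 0 + 1(284) = 284
Total out = 2138 mol/s; y_D = 284 / 2138 = 0.1328.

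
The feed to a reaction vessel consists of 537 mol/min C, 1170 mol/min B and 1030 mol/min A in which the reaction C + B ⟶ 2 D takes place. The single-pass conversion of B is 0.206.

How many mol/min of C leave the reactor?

B reacted = 0.206 × 1170 = 241 mol/min; ν_B = −1, so ξ = 241/1 = 241 mol/min.
Outlet amounts (n = n₀ + ν ξ):
  C: 537 − 1(241) = 296
  B: 1170 − 1(241) = 929
  D: 0 + 2(241) = 482
  A: 1030 (inert)

296 mol/min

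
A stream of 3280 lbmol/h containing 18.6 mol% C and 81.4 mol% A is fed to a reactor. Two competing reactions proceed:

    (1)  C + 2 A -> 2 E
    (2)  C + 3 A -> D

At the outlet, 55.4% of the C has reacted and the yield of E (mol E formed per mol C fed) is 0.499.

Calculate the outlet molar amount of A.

1810 lbmol/h

Yield of E: 2ξ₁ / 610.1 = 0.499 → ξ₁ = 152.2 lbmol/h.
Conversion of C: 1ξ₁ + 1ξ₂ = 0.554 × 610.1 = 338 → ξ₂ = 185.8 lbmol/h.
Outlet amounts (n = n₀ + Σ ν·ξ):
  C: 610.1 − 1(152.2) − 1(185.8) = 272.1
  A: 2670 − 2(152.2) − 3(185.8) = 1808
  E: 0 + 2(152.2) = 304.4
  D: 0 + 1(185.8) = 185.8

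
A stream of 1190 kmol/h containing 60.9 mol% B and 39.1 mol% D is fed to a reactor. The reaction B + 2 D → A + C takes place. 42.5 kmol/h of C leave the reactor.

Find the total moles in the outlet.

For C: n = n₀ + 1ξ → 42.5 = 0 + 1ξ, giving ξ = 42.5 kmol/h.
Outlet amounts (n = n₀ + ν ξ):
  B: 724.7 − 1(42.5) = 682.2
  D: 465.3 − 2(42.5) = 380.3
  A: 0 + 1(42.5) = 42.5
  C: 0 + 1(42.5) = 42.5
Total out = 682.2 + 380.3 + 42.5 + 42.5 = 1148 kmol/h.

1150 kmol/h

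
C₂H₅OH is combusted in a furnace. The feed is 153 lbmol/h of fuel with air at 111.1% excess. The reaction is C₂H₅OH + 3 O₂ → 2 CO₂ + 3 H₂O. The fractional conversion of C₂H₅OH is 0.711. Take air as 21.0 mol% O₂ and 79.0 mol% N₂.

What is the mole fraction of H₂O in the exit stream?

Stoichiometric O₂ = 3 × 153 = 459 lbmol/h; O₂ fed = 459 × 2.111 = 968.9 lbmol/h.
N₂ fed = 968.9 × 79/21 = 3645 lbmol/h.
Fuel reacted = 0.711 × 153 → ξ = 108.8 lbmol/h.
Outlet (n = n₀ + ν ξ):
  C₂H₅OH: 153 − 1(108.8) = 44.22
  O₂: 968.9 − 3(108.8) = 642.6
  N₂: 3645 (inert)
  CO₂: 0 + 2(108.8) = 217.6
  H₂O: 0 + 3(108.8) = 326.3
Total out = 4876 lbmol/h; y_H₂O = 326.3 / 4876 = 0.06693.

0.0669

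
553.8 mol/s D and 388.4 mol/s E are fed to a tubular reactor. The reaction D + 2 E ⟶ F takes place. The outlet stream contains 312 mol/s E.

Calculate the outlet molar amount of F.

For E: n = n₀ − 2ξ → 312 = 388.4 − 2ξ, giving ξ = 38.2 mol/s.
Outlet amounts (n = n₀ + ν ξ):
  D: 553.8 − 1(38.2) = 515.6
  E: 388.4 − 2(38.2) = 312
  F: 0 + 1(38.2) = 38.2

38.2 mol/s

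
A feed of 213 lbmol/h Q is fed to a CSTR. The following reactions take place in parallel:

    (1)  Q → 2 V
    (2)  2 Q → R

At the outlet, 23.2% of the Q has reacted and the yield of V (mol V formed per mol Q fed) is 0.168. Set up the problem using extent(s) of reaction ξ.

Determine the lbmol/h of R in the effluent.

Yield of V: 2ξ₁ / 213 = 0.168 → ξ₁ = 17.89 lbmol/h.
Conversion of Q: 1ξ₁ + 2ξ₂ = 0.232 × 213 = 49.42 → ξ₂ = 15.76 lbmol/h.
Outlet amounts (n = n₀ + Σ ν·ξ):
  Q: 213 − 1(17.89) − 2(15.76) = 163.6
  V: 0 + 2(17.89) = 35.78
  R: 0 + 1(15.76) = 15.76

15.8 lbmol/h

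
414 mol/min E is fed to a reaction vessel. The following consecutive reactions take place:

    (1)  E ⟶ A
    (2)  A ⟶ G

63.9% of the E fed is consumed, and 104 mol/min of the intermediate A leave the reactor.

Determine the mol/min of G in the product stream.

161 mol/min

Conversion of E: E consumed = 1ξ₁ = 0.639 × 414 → ξ₁ = 264.5 mol/min.
A balance: n_A = 0 + 1ξ₁ − 1ξ₂ = 104 → ξ₂ = (1·264.5 − 104)/1 = 160.5 mol/min.
Outlet amounts (n = n₀ + Σ ν·ξ):
  E: 414 − 1(264.5) = 149.5
  A: 0 + 1(264.5) − 1(160.5) = 104
  G: 0 + 1(160.5) = 160.5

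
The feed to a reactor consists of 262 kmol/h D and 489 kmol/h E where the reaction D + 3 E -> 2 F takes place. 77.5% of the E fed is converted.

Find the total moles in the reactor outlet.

498 kmol/h

E reacted = 0.775 × 489 = 379 kmol/h; ν_E = −3, so ξ = 379/3 = 126.3 kmol/h.
Outlet amounts (n = n₀ + ν ξ):
  D: 262 − 1(126.3) = 135.7
  E: 489 − 3(126.3) = 110
  F: 0 + 2(126.3) = 252.7
Total out = 135.7 + 110 + 252.7 = 498.4 kmol/h.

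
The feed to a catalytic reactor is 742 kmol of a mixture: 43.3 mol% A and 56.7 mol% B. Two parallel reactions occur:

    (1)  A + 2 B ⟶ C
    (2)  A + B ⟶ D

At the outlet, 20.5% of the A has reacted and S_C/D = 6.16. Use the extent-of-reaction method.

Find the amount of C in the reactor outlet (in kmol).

56.7 kmol

Conversion of A: A consumed = 0.205 × 321.3 = 65.86 kmol = 1ξ₁ + 1ξ₂.
Selectivity: 1ξ₁ / (1ξ₂) = 6.16 → ξ₁ = 6.16 ξ₂.
Substitute: (1·6.16 + 1) ξ₂ = 65.86 → ξ₂ = 9.199 kmol, ξ₁ = 56.66 kmol.
Outlet amounts (n = n₀ + Σ ν·ξ):
  A: 321.3 − 1(56.66) − 1(9.199) = 255.4
  B: 420.7 − 2(56.66) − 1(9.199) = 298.2
  C: 0 + 1(56.66) = 56.66
  D: 0 + 1(9.199) = 9.199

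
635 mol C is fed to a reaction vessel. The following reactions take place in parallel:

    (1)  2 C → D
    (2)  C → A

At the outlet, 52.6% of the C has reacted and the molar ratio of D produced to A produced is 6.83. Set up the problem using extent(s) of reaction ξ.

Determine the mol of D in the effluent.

156 mol

Conversion of C: C consumed = 0.526 × 635 = 334 mol = 2ξ₁ + 1ξ₂.
Selectivity: 1ξ₁ / (1ξ₂) = 6.83 → ξ₁ = 6.83 ξ₂.
Substitute: (2·6.83 + 1) ξ₂ = 334 → ξ₂ = 22.78 mol, ξ₁ = 155.6 mol.
Outlet amounts (n = n₀ + Σ ν·ξ):
  C: 635 − 2(155.6) − 1(22.78) = 301
  D: 0 + 1(155.6) = 155.6
  A: 0 + 1(22.78) = 22.78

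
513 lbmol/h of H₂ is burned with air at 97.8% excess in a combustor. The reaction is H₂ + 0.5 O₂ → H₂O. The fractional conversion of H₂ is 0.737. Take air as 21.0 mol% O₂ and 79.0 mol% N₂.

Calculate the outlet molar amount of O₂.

Stoichiometric O₂ = 0.5 × 513 = 256.5 lbmol/h; O₂ fed = 256.5 × 1.978 = 507.4 lbmol/h.
N₂ fed = 507.4 × 79/21 = 1909 lbmol/h.
Fuel reacted = 0.737 × 513 → ξ = 378.1 lbmol/h.
Outlet (n = n₀ + ν ξ):
  H₂: 513 − 1(378.1) = 134.9
  O₂: 507.4 − 0.5(378.1) = 318.3
  N₂: 1909 (inert)
  H₂O: 0 + 1(378.1) = 378.1

318 lbmol/h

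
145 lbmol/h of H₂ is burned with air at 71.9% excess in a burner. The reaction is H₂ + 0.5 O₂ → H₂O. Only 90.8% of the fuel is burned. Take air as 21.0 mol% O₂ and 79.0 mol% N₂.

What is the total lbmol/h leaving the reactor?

673 lbmol/h

Stoichiometric O₂ = 0.5 × 145 = 72.5 lbmol/h; O₂ fed = 72.5 × 1.719 = 124.6 lbmol/h.
N₂ fed = 124.6 × 79/21 = 468.8 lbmol/h.
Fuel reacted = 0.908 × 145 → ξ = 131.7 lbmol/h.
Outlet (n = n₀ + ν ξ):
  H₂: 145 − 1(131.7) = 13.34
  O₂: 124.6 − 0.5(131.7) = 58.8
  N₂: 468.8 (inert)
  H₂O: 0 + 1(131.7) = 131.7
Total out = 13.34 + 58.8 + 468.8 + 131.7 = 672.6 lbmol/h.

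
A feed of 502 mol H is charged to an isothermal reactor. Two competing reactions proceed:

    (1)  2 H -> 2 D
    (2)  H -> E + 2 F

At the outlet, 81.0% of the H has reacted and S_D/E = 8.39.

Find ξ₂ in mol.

ξ₂ = 43.3 mol

Conversion of H: H consumed = 0.81 × 502 = 406.6 mol = 2ξ₁ + 1ξ₂.
Selectivity: 2ξ₁ / (1ξ₂) = 8.39 → ξ₁ = 4.195 ξ₂.
Substitute: (2·4.195 + 1) ξ₂ = 406.6 → ξ₂ = 43.3 mol, ξ₁ = 181.7 mol.
Outlet amounts (n = n₀ + Σ ν·ξ):
  H: 502 − 2(181.7) − 1(43.3) = 95.38
  D: 0 + 2(181.7) = 363.3
  E: 0 + 1(43.3) = 43.3
  F: 0 + 2(43.3) = 86.61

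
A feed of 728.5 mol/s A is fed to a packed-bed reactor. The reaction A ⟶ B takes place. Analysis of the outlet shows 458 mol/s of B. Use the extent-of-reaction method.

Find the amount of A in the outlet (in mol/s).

270 mol/s

For B: n = n₀ + 1ξ → 458 = 0 + 1ξ, giving ξ = 458 mol/s.
Outlet amounts (n = n₀ + ν ξ):
  A: 728.5 − 1(458) = 270.5
  B: 0 + 1(458) = 458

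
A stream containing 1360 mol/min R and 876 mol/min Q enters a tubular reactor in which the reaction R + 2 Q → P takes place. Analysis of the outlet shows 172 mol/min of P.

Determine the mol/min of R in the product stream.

1190 mol/min

For P: n = n₀ + 1ξ → 172 = 0 + 1ξ, giving ξ = 172 mol/min.
Outlet amounts (n = n₀ + ν ξ):
  R: 1360 − 1(172) = 1188
  Q: 876 − 2(172) = 532
  P: 0 + 1(172) = 172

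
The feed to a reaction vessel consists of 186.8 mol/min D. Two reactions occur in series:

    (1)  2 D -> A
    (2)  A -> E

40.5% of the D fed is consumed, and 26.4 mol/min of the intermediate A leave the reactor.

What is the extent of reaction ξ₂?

Conversion of D: D consumed = 2ξ₁ = 0.405 × 186.8 → ξ₁ = 37.83 mol/min.
A balance: n_A = 0 + 1ξ₁ − 1ξ₂ = 26.4 → ξ₂ = (1·37.83 − 26.4)/1 = 11.43 mol/min.
Outlet amounts (n = n₀ + Σ ν·ξ):
  D: 186.8 − 2(37.83) = 111.1
  A: 0 + 1(37.83) − 1(11.43) = 26.4
  E: 0 + 1(11.43) = 11.43

ξ₂ = 11.4 mol/min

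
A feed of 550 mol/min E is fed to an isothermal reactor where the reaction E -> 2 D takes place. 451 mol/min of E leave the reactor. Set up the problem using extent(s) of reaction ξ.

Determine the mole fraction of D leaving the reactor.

For E: n = n₀ − 1ξ → 451 = 550 − 1ξ, giving ξ = 99 mol/min.
Outlet amounts (n = n₀ + ν ξ):
  E: 550 − 1(99) = 451
  D: 0 + 2(99) = 198
Total out = 649 mol/min; y_D = 198 / 649 = 0.3051.

0.305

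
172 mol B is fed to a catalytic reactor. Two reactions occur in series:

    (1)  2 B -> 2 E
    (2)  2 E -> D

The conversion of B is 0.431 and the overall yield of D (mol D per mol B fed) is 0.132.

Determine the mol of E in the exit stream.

28.7 mol

Conversion of B: B consumed = 2ξ₁ = 0.431 × 172 → ξ₁ = 37.07 mol.
Yield of D: 1ξ₂ / 172 = 0.132 → ξ₂ = 22.7 mol.
Outlet amounts (n = n₀ + Σ ν·ξ):
  B: 172 − 2(37.07) = 97.87
  E: 0 + 2(37.07) − 2(22.7) = 28.72
  D: 0 + 1(22.7) = 22.7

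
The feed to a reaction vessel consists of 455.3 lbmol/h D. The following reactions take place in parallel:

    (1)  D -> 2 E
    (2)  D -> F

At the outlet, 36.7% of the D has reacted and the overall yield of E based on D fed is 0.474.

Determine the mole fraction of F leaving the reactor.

0.105

Yield of E: 2ξ₁ / 455.3 = 0.474 → ξ₁ = 107.9 lbmol/h.
Conversion of D: 1ξ₁ + 1ξ₂ = 0.367 × 455.3 = 167.1 → ξ₂ = 59.19 lbmol/h.
Outlet amounts (n = n₀ + Σ ν·ξ):
  D: 455.3 − 1(107.9) − 1(59.19) = 288.2
  E: 0 + 2(107.9) = 215.8
  F: 0 + 1(59.19) = 59.19
Total out = 563.2 lbmol/h; y_F = 59.19 / 563.2 = 0.1051.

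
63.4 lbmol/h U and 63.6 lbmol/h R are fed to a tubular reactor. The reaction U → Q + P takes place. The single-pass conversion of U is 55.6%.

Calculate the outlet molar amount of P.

U reacted = 0.556 × 63.4 = 35.25 lbmol/h; ν_U = −1, so ξ = 35.25/1 = 35.25 lbmol/h.
Outlet amounts (n = n₀ + ν ξ):
  U: 63.4 − 1(35.25) = 28.15
  Q: 0 + 1(35.25) = 35.25
  P: 0 + 1(35.25) = 35.25
  R: 63.6 (inert)

35.3 lbmol/h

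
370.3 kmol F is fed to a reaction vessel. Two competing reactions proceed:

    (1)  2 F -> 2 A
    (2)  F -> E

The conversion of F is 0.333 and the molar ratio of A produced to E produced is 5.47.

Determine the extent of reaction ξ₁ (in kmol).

Conversion of F: F consumed = 0.333 × 370.3 = 123.3 kmol = 2ξ₁ + 1ξ₂.
Selectivity: 2ξ₁ / (1ξ₂) = 5.47 → ξ₁ = 2.735 ξ₂.
Substitute: (2·2.735 + 1) ξ₂ = 123.3 → ξ₂ = 19.06 kmol, ξ₁ = 52.13 kmol.
Outlet amounts (n = n₀ + Σ ν·ξ):
  F: 370.3 − 2(52.13) − 1(19.06) = 247
  A: 0 + 2(52.13) = 104.3
  E: 0 + 1(19.06) = 19.06

ξ₁ = 52.1 kmol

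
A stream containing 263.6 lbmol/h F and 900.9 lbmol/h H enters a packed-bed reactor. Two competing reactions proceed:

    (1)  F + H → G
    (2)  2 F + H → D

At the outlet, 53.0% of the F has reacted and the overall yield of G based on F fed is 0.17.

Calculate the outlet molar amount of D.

Yield of G: 1ξ₁ / 263.6 = 0.17 → ξ₁ = 44.81 lbmol/h.
Conversion of F: 1ξ₁ + 2ξ₂ = 0.53 × 263.6 = 139.7 → ξ₂ = 47.45 lbmol/h.
Outlet amounts (n = n₀ + Σ ν·ξ):
  F: 263.6 − 1(44.81) − 2(47.45) = 123.9
  H: 900.9 − 1(44.81) − 1(47.45) = 808.6
  G: 0 + 1(44.81) = 44.81
  D: 0 + 1(47.45) = 47.45

47.4 lbmol/h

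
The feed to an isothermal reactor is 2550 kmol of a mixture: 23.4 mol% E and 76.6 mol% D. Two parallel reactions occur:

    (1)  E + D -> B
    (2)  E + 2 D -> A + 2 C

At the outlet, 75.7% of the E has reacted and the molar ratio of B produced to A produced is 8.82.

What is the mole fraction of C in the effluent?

0.0429

Conversion of E: E consumed = 0.757 × 596.7 = 451.7 kmol = 1ξ₁ + 1ξ₂.
Selectivity: 1ξ₁ / (1ξ₂) = 8.82 → ξ₁ = 8.82 ξ₂.
Substitute: (1·8.82 + 1) ξ₂ = 451.7 → ξ₂ = 46 kmol, ξ₁ = 405.7 kmol.
Outlet amounts (n = n₀ + Σ ν·ξ):
  E: 596.7 − 1(405.7) − 1(46) = 145
  D: 1953 − 1(405.7) − 2(46) = 1456
  B: 0 + 1(405.7) = 405.7
  A: 0 + 1(46) = 46
  C: 0 + 2(46) = 92
Total out = 2144 kmol; y_C = 92 / 2144 = 0.0429.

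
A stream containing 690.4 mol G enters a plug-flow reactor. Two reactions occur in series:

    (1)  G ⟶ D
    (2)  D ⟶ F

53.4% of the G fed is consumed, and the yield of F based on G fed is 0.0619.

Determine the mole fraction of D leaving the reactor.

Conversion of G: G consumed = 1ξ₁ = 0.534 × 690.4 → ξ₁ = 368.7 mol.
Yield of F: 1ξ₂ / 690.4 = 0.0619 → ξ₂ = 42.74 mol.
Outlet amounts (n = n₀ + Σ ν·ξ):
  G: 690.4 − 1(368.7) = 321.7
  D: 0 + 1(368.7) − 1(42.74) = 325.9
  F: 0 + 1(42.74) = 42.74
Total out = 690.4 mol; y_D = 325.9 / 690.4 = 0.4721.

0.472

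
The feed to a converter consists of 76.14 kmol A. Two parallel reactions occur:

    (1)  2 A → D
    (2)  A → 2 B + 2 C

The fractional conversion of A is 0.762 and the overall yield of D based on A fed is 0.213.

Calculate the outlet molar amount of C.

51.2 kmol

Yield of D: 1ξ₁ / 76.14 = 0.213 → ξ₁ = 16.22 kmol.
Conversion of A: 2ξ₁ + 1ξ₂ = 0.762 × 76.14 = 58.02 → ξ₂ = 25.58 kmol.
Outlet amounts (n = n₀ + Σ ν·ξ):
  A: 76.14 − 2(16.22) − 1(25.58) = 18.12
  D: 0 + 1(16.22) = 16.22
  B: 0 + 2(25.58) = 51.17
  C: 0 + 2(25.58) = 51.17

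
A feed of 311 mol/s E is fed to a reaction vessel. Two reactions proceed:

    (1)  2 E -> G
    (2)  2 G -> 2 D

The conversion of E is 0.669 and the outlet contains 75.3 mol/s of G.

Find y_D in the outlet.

Conversion of E: E consumed = 2ξ₁ = 0.669 × 311 → ξ₁ = 104 mol/s.
G balance: n_G = 0 + 1ξ₁ − 2ξ₂ = 75.3 → ξ₂ = (1·104 − 75.3)/2 = 14.36 mol/s.
Outlet amounts (n = n₀ + Σ ν·ξ):
  E: 311 − 2(104) = 102.9
  G: 0 + 1(104) − 2(14.36) = 75.3
  D: 0 + 2(14.36) = 28.73
Total out = 207 mol/s; y_D = 28.73 / 207 = 0.1388.

0.139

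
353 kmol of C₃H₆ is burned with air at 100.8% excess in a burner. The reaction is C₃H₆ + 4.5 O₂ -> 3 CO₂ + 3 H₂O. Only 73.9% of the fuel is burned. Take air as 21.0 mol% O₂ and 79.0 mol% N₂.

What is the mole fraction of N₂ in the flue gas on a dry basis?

0.806

Stoichiometric O₂ = 4.5 × 353 = 1588 kmol; O₂ fed = 1588 × 2.008 = 3190 kmol.
N₂ fed = 3190 × 79/21 = 12000 kmol.
Fuel reacted = 0.739 × 353 → ξ = 260.9 kmol.
Outlet (n = n₀ + ν ξ):
  C₃H₆: 353 − 1(260.9) = 92.13
  O₂: 3190 − 4.5(260.9) = 2016
  N₂: 12000 (inert)
  CO₂: 0 + 3(260.9) = 782.6
  H₂O: 0 + 3(260.9) = 782.6
Dry total = 14890 kmol; y_N₂ (dry) = 12000 / 14890 = 0.8059.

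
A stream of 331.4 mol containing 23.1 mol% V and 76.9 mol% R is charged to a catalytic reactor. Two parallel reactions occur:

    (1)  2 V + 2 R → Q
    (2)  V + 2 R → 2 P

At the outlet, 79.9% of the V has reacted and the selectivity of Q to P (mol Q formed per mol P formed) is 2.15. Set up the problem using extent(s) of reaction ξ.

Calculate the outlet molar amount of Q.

27.4 mol

Conversion of V: V consumed = 0.799 × 76.55 = 61.17 mol = 2ξ₁ + 1ξ₂.
Selectivity: 1ξ₁ / (2ξ₂) = 2.15 → ξ₁ = 4.3 ξ₂.
Substitute: (2·4.3 + 1) ξ₂ = 61.17 → ξ₂ = 6.371 mol, ξ₁ = 27.4 mol.
Outlet amounts (n = n₀ + Σ ν·ξ):
  V: 76.55 − 2(27.4) − 1(6.371) = 15.39
  R: 254.8 − 2(27.4) − 2(6.371) = 187.3
  Q: 0 + 1(27.4) = 27.4
  P: 0 + 2(6.371) = 12.74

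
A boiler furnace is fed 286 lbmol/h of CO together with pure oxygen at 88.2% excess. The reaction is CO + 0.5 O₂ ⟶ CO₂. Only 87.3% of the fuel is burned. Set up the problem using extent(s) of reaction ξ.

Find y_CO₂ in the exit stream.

0.58

Stoichiometric O₂ = 0.5 × 286 = 143 lbmol/h; O₂ fed = 143 × 1.882 = 269.1 lbmol/h.
Fuel reacted = 0.873 × 286 → ξ = 249.7 lbmol/h.
Outlet (n = n₀ + ν ξ):
  CO: 286 − 1(249.7) = 36.32
  O₂: 269.1 − 0.5(249.7) = 144.3
  CO₂: 0 + 1(249.7) = 249.7
Total out = 430.3 lbmol/h; y_CO₂ = 249.7 / 430.3 = 0.5803.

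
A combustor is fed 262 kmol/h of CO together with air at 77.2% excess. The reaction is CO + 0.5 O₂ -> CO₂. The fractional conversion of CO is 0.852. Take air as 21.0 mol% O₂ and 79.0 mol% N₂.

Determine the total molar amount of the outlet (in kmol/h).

Stoichiometric O₂ = 0.5 × 262 = 131 kmol/h; O₂ fed = 131 × 1.772 = 232.1 kmol/h.
N₂ fed = 232.1 × 79/21 = 873.3 kmol/h.
Fuel reacted = 0.852 × 262 → ξ = 223.2 kmol/h.
Outlet (n = n₀ + ν ξ):
  CO: 262 − 1(223.2) = 38.78
  O₂: 232.1 − 0.5(223.2) = 120.5
  N₂: 873.3 (inert)
  CO₂: 0 + 1(223.2) = 223.2
Total out = 38.78 + 120.5 + 873.3 + 223.2 = 1256 kmol/h.

1260 kmol/h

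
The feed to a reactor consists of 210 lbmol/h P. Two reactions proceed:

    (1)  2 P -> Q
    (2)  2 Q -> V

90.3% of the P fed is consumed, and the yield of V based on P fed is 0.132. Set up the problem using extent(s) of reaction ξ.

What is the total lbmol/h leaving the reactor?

Conversion of P: P consumed = 2ξ₁ = 0.903 × 210 → ξ₁ = 94.81 lbmol/h.
Yield of V: 1ξ₂ / 210 = 0.132 → ξ₂ = 27.72 lbmol/h.
Outlet amounts (n = n₀ + Σ ν·ξ):
  P: 210 − 2(94.81) = 20.37
  Q: 0 + 1(94.81) − 2(27.72) = 39.37
  V: 0 + 1(27.72) = 27.72
Total out = 20.37 + 39.37 + 27.72 = 87.47 lbmol/h.

87.5 lbmol/h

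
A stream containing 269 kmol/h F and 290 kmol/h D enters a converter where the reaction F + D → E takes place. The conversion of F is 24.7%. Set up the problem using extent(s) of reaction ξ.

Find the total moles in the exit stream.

493 kmol/h

F reacted = 0.247 × 269 = 66.44 kmol/h; ν_F = −1, so ξ = 66.44/1 = 66.44 kmol/h.
Outlet amounts (n = n₀ + ν ξ):
  F: 269 − 1(66.44) = 202.6
  D: 290 − 1(66.44) = 223.6
  E: 0 + 1(66.44) = 66.44
Total out = 202.6 + 223.6 + 66.44 = 492.6 kmol/h.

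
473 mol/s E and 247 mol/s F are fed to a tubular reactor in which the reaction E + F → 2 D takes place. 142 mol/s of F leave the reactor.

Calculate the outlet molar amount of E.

For F: n = n₀ − 1ξ → 142 = 247 − 1ξ, giving ξ = 105 mol/s.
Outlet amounts (n = n₀ + ν ξ):
  E: 473 − 1(105) = 368
  F: 247 − 1(105) = 142
  D: 0 + 2(105) = 210

368 mol/s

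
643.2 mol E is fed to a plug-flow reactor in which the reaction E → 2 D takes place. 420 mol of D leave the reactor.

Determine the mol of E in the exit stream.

For D: n = n₀ + 2ξ → 420 = 0 + 2ξ, giving ξ = 210 mol.
Outlet amounts (n = n₀ + ν ξ):
  E: 643.2 − 1(210) = 433.2
  D: 0 + 2(210) = 420

433 mol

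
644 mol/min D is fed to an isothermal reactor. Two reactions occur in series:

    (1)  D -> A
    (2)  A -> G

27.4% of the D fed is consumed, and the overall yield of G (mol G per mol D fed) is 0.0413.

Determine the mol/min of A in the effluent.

150 mol/min

Conversion of D: D consumed = 1ξ₁ = 0.274 × 644 → ξ₁ = 176.5 mol/min.
Yield of G: 1ξ₂ / 644 = 0.0413 → ξ₂ = 26.6 mol/min.
Outlet amounts (n = n₀ + Σ ν·ξ):
  D: 644 − 1(176.5) = 467.5
  A: 0 + 1(176.5) − 1(26.6) = 149.9
  G: 0 + 1(26.6) = 26.6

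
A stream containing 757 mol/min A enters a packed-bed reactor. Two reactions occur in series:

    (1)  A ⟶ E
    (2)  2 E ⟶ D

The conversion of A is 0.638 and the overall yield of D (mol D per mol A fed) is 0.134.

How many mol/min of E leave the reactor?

Conversion of A: A consumed = 1ξ₁ = 0.638 × 757 → ξ₁ = 483 mol/min.
Yield of D: 1ξ₂ / 757 = 0.134 → ξ₂ = 101.4 mol/min.
Outlet amounts (n = n₀ + Σ ν·ξ):
  A: 757 − 1(483) = 274
  E: 0 + 1(483) − 2(101.4) = 280.1
  D: 0 + 1(101.4) = 101.4

280 mol/min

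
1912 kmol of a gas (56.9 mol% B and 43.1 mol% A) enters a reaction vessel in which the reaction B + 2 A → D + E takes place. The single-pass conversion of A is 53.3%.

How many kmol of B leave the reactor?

868 kmol

A reacted = 0.533 × 824.1 = 439.2 kmol; ν_A = −2, so ξ = 439.2/2 = 219.6 kmol.
Outlet amounts (n = n₀ + ν ξ):
  B: 1088 − 1(219.6) = 868.3
  A: 824.1 − 2(219.6) = 384.8
  D: 0 + 1(219.6) = 219.6
  E: 0 + 1(219.6) = 219.6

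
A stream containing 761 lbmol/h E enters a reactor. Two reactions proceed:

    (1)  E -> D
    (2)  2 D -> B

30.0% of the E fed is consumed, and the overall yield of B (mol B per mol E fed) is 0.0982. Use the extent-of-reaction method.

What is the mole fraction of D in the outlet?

Conversion of E: E consumed = 1ξ₁ = 0.3 × 761 → ξ₁ = 228.3 lbmol/h.
Yield of B: 1ξ₂ / 761 = 0.0982 → ξ₂ = 74.73 lbmol/h.
Outlet amounts (n = n₀ + Σ ν·ξ):
  E: 761 − 1(228.3) = 532.7
  D: 0 + 1(228.3) − 2(74.73) = 78.84
  B: 0 + 1(74.73) = 74.73
Total out = 686.3 lbmol/h; y_D = 78.84 / 686.3 = 0.1149.

0.115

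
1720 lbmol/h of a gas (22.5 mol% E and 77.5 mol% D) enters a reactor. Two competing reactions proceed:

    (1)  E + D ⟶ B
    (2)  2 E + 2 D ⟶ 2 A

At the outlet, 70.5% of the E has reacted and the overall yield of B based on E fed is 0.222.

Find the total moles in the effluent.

Yield of B: 1ξ₁ / 387 = 0.222 → ξ₁ = 85.91 lbmol/h.
Conversion of E: 1ξ₁ + 2ξ₂ = 0.705 × 387 = 272.8 → ξ₂ = 93.46 lbmol/h.
Outlet amounts (n = n₀ + Σ ν·ξ):
  E: 387 − 1(85.91) − 2(93.46) = 114.2
  D: 1333 − 1(85.91) − 2(93.46) = 1060
  B: 0 + 1(85.91) = 85.91
  A: 0 + 2(93.46) = 186.9
Total out = 114.2 + 1060 + 85.91 + 186.9 = 1447 lbmol/h.

1450 lbmol/h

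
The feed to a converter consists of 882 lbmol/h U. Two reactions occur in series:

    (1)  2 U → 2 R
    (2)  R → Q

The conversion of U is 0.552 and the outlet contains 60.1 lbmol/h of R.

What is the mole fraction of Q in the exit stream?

0.484

Conversion of U: U consumed = 2ξ₁ = 0.552 × 882 → ξ₁ = 243.4 lbmol/h.
R balance: n_R = 0 + 2ξ₁ − 1ξ₂ = 60.1 → ξ₂ = (2·243.4 − 60.1)/1 = 426.8 lbmol/h.
Outlet amounts (n = n₀ + Σ ν·ξ):
  U: 882 − 2(243.4) = 395.1
  R: 0 + 2(243.4) − 1(426.8) = 60.1
  Q: 0 + 1(426.8) = 426.8
Total out = 882 lbmol/h; y_Q = 426.8 / 882 = 0.4839.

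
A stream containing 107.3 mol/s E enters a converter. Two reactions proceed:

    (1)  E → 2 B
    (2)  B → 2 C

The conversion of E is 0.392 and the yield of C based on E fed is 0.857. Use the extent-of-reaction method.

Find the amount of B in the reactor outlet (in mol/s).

38.1 mol/s

Conversion of E: E consumed = 1ξ₁ = 0.392 × 107.3 → ξ₁ = 42.06 mol/s.
Yield of C: 2ξ₂ / 107.3 = 0.857 → ξ₂ = 45.98 mol/s.
Outlet amounts (n = n₀ + Σ ν·ξ):
  E: 107.3 − 1(42.06) = 65.24
  B: 0 + 2(42.06) − 1(45.98) = 38.15
  C: 0 + 2(45.98) = 91.96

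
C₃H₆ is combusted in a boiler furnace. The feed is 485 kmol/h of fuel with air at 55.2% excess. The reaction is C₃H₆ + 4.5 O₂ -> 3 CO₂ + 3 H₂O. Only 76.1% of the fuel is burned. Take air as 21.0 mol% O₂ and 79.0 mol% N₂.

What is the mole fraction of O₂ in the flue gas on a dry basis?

Stoichiometric O₂ = 4.5 × 485 = 2182 kmol/h; O₂ fed = 2182 × 1.552 = 3387 kmol/h.
N₂ fed = 3387 × 79/21 = 12740 kmol/h.
Fuel reacted = 0.761 × 485 → ξ = 369.1 kmol/h.
Outlet (n = n₀ + ν ξ):
  C₃H₆: 485 − 1(369.1) = 115.9
  O₂: 3387 − 4.5(369.1) = 1726
  N₂: 12740 (inert)
  CO₂: 0 + 3(369.1) = 1107
  H₂O: 0 + 3(369.1) = 1107
Dry total = 15690 kmol/h; y_O₂ (dry) = 1726 / 15690 = 0.11.

0.11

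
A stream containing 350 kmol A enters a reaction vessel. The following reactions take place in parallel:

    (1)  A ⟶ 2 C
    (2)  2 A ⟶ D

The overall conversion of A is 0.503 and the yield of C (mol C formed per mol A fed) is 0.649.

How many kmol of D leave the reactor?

Yield of C: 2ξ₁ / 350 = 0.649 → ξ₁ = 113.6 kmol.
Conversion of A: 1ξ₁ + 2ξ₂ = 0.503 × 350 = 176.1 → ξ₂ = 31.24 kmol.
Outlet amounts (n = n₀ + Σ ν·ξ):
  A: 350 − 1(113.6) − 2(31.24) = 173.9
  C: 0 + 2(113.6) = 227.2
  D: 0 + 1(31.24) = 31.24

31.2 kmol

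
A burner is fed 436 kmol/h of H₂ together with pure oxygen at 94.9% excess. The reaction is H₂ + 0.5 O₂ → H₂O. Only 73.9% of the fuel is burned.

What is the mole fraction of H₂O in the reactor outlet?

0.46

Stoichiometric O₂ = 0.5 × 436 = 218 kmol/h; O₂ fed = 218 × 1.949 = 424.9 kmol/h.
Fuel reacted = 0.739 × 436 → ξ = 322.2 kmol/h.
Outlet (n = n₀ + ν ξ):
  H₂: 436 − 1(322.2) = 113.8
  O₂: 424.9 − 0.5(322.2) = 263.8
  H₂O: 0 + 1(322.2) = 322.2
Total out = 699.8 kmol/h; y_H₂O = 322.2 / 699.8 = 0.4604.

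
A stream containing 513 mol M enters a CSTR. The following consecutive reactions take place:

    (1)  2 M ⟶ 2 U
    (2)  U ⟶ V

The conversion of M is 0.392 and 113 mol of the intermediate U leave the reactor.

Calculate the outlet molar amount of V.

Conversion of M: M consumed = 2ξ₁ = 0.392 × 513 → ξ₁ = 100.5 mol.
U balance: n_U = 0 + 2ξ₁ − 1ξ₂ = 113 → ξ₂ = (2·100.5 − 113)/1 = 88.1 mol.
Outlet amounts (n = n₀ + Σ ν·ξ):
  M: 513 − 2(100.5) = 311.9
  U: 0 + 2(100.5) − 1(88.1) = 113
  V: 0 + 1(88.1) = 88.1

88.1 mol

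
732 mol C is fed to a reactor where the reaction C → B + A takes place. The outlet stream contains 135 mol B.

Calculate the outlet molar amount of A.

For B: n = n₀ + 1ξ → 135 = 0 + 1ξ, giving ξ = 135 mol.
Outlet amounts (n = n₀ + ν ξ):
  C: 732 − 1(135) = 597
  B: 0 + 1(135) = 135
  A: 0 + 1(135) = 135

135 mol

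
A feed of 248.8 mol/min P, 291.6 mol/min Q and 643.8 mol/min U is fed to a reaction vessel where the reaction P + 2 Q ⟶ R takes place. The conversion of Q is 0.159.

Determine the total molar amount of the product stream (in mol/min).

1140 mol/min

Q reacted = 0.159 × 291.6 = 46.36 mol/min; ν_Q = −2, so ξ = 46.36/2 = 23.18 mol/min.
Outlet amounts (n = n₀ + ν ξ):
  P: 248.8 − 1(23.18) = 225.6
  Q: 291.6 − 2(23.18) = 245.2
  R: 0 + 1(23.18) = 23.18
  U: 643.8 (inert)
Total out = 225.6 + 245.2 + 23.18 + 643.8 = 1138 mol/min.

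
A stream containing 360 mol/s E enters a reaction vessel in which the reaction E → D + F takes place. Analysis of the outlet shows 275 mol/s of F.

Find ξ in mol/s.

For F: n = n₀ + 1ξ → 275 = 0 + 1ξ, giving ξ = 275 mol/s.
Outlet amounts (n = n₀ + ν ξ):
  E: 360 − 1(275) = 85
  D: 0 + 1(275) = 275
  F: 0 + 1(275) = 275

ξ = 275 mol/s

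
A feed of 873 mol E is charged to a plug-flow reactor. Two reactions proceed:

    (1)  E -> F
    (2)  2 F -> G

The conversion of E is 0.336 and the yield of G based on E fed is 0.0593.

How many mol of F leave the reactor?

Conversion of E: E consumed = 1ξ₁ = 0.336 × 873 → ξ₁ = 293.3 mol.
Yield of G: 1ξ₂ / 873 = 0.0593 → ξ₂ = 51.77 mol.
Outlet amounts (n = n₀ + Σ ν·ξ):
  E: 873 − 1(293.3) = 579.7
  F: 0 + 1(293.3) − 2(51.77) = 189.8
  G: 0 + 1(51.77) = 51.77

190 mol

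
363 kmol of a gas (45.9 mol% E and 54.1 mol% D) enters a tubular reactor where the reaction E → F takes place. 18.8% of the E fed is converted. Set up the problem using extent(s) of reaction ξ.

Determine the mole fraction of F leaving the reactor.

0.0863

E reacted = 0.188 × 166.6 = 31.32 kmol; ν_E = −1, so ξ = 31.32/1 = 31.32 kmol.
Outlet amounts (n = n₀ + ν ξ):
  E: 166.6 − 1(31.32) = 135.3
  F: 0 + 1(31.32) = 31.32
  D: 196.4 (inert)
Total out = 363 kmol; y_F = 31.32 / 363 = 0.08629.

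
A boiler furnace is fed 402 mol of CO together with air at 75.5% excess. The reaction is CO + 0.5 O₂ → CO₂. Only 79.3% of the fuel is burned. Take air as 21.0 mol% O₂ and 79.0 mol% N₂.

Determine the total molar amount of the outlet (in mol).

1920 mol

Stoichiometric O₂ = 0.5 × 402 = 201 mol; O₂ fed = 201 × 1.755 = 352.8 mol.
N₂ fed = 352.8 × 79/21 = 1327 mol.
Fuel reacted = 0.793 × 402 → ξ = 318.8 mol.
Outlet (n = n₀ + ν ξ):
  CO: 402 − 1(318.8) = 83.21
  O₂: 352.8 − 0.5(318.8) = 193.4
  N₂: 1327 (inert)
  CO₂: 0 + 1(318.8) = 318.8
Total out = 83.21 + 193.4 + 1327 + 318.8 = 1922 mol.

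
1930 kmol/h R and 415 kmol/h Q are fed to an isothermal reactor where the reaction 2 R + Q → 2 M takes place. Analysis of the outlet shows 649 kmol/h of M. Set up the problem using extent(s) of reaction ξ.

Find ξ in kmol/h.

ξ = 324 kmol/h

For M: n = n₀ + 2ξ → 649 = 0 + 2ξ, giving ξ = 324.5 kmol/h.
Outlet amounts (n = n₀ + ν ξ):
  R: 1930 − 2(324.5) = 1281
  Q: 415 − 1(324.5) = 90.5
  M: 0 + 2(324.5) = 649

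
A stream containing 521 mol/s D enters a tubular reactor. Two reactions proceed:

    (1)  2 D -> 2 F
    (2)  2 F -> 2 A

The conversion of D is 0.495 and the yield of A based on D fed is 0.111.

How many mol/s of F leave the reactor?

Conversion of D: D consumed = 2ξ₁ = 0.495 × 521 → ξ₁ = 128.9 mol/s.
Yield of A: 2ξ₂ / 521 = 0.111 → ξ₂ = 28.92 mol/s.
Outlet amounts (n = n₀ + Σ ν·ξ):
  D: 521 − 2(128.9) = 263.1
  F: 0 + 2(128.9) − 2(28.92) = 200.1
  A: 0 + 2(28.92) = 57.83

200 mol/s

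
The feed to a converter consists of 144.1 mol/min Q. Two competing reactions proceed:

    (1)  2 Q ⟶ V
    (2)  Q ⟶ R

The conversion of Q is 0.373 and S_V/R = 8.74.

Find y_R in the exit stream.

Conversion of Q: Q consumed = 0.373 × 144.1 = 53.75 mol/min = 2ξ₁ + 1ξ₂.
Selectivity: 1ξ₁ / (1ξ₂) = 8.74 → ξ₁ = 8.74 ξ₂.
Substitute: (2·8.74 + 1) ξ₂ = 53.75 → ξ₂ = 2.909 mol/min, ξ₁ = 25.42 mol/min.
Outlet amounts (n = n₀ + Σ ν·ξ):
  Q: 144.1 − 2(25.42) − 1(2.909) = 90.35
  V: 0 + 1(25.42) = 25.42
  R: 0 + 1(2.909) = 2.909
Total out = 118.7 mol/min; y_R = 2.909 / 118.7 = 0.02451.

0.0245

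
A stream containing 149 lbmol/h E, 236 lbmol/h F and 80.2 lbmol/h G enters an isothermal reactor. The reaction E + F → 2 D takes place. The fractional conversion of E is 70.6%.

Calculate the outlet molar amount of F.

E reacted = 0.706 × 149 = 105.2 lbmol/h; ν_E = −1, so ξ = 105.2/1 = 105.2 lbmol/h.
Outlet amounts (n = n₀ + ν ξ):
  E: 149 − 1(105.2) = 43.81
  F: 236 − 1(105.2) = 130.8
  D: 0 + 2(105.2) = 210.4
  G: 80.2 (inert)

131 lbmol/h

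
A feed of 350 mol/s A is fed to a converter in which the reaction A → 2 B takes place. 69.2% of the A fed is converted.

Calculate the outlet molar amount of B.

A reacted = 0.692 × 350 = 242.2 mol/s; ν_A = −1, so ξ = 242.2/1 = 242.2 mol/s.
Outlet amounts (n = n₀ + ν ξ):
  A: 350 − 1(242.2) = 107.8
  B: 0 + 2(242.2) = 484.4

484 mol/s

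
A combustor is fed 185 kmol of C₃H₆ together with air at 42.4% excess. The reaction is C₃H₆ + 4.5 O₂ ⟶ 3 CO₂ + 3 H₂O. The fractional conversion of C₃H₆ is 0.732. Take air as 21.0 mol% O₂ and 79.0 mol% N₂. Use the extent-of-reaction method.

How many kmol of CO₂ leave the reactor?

406 kmol

Stoichiometric O₂ = 4.5 × 185 = 832.5 kmol; O₂ fed = 832.5 × 1.424 = 1185 kmol.
N₂ fed = 1185 × 79/21 = 4460 kmol.
Fuel reacted = 0.732 × 185 → ξ = 135.4 kmol.
Outlet (n = n₀ + ν ξ):
  C₃H₆: 185 − 1(135.4) = 49.58
  O₂: 1185 − 4.5(135.4) = 576.1
  N₂: 4460 (inert)
  CO₂: 0 + 3(135.4) = 406.3
  H₂O: 0 + 3(135.4) = 406.3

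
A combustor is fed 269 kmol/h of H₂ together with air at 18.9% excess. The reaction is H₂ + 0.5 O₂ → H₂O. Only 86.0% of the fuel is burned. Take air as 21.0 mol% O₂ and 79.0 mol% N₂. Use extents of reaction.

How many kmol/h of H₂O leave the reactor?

231 kmol/h

Stoichiometric O₂ = 0.5 × 269 = 134.5 kmol/h; O₂ fed = 134.5 × 1.189 = 159.9 kmol/h.
N₂ fed = 159.9 × 79/21 = 601.6 kmol/h.
Fuel reacted = 0.86 × 269 → ξ = 231.3 kmol/h.
Outlet (n = n₀ + ν ξ):
  H₂: 269 − 1(231.3) = 37.66
  O₂: 159.9 − 0.5(231.3) = 44.25
  N₂: 601.6 (inert)
  H₂O: 0 + 1(231.3) = 231.3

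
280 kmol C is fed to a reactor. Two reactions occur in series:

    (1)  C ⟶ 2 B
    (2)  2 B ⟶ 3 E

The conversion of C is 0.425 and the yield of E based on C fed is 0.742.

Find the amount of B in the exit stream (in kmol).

Conversion of C: C consumed = 1ξ₁ = 0.425 × 280 → ξ₁ = 119 kmol.
Yield of E: 3ξ₂ / 280 = 0.742 → ξ₂ = 69.25 kmol.
Outlet amounts (n = n₀ + Σ ν·ξ):
  C: 280 − 1(119) = 161
  B: 0 + 2(119) − 2(69.25) = 99.49
  E: 0 + 3(69.25) = 207.8

99.5 kmol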